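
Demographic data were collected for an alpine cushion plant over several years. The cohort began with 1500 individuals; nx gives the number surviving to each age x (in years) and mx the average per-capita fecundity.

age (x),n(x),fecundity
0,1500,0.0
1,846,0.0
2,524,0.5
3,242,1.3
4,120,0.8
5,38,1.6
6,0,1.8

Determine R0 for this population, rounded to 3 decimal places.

0.489

lx = nx/n0 = nx/1500: 1, 0.564, 0.34933…, 0.16133…, 0.08, 0.02533…, 0
lx·mx by age: 0, 0, 0.174667…, 0.209733…, 0.064, 0.040533…, 0
R0 = Σ lx·mx = 0.488933… → 0.489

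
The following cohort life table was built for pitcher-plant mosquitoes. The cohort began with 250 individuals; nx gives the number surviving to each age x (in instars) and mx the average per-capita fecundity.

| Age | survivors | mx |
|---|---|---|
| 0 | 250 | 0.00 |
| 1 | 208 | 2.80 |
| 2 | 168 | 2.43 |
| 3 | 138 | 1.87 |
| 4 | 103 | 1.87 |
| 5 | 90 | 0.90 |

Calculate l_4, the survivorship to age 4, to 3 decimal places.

l_4 = n_4/n_0 = 103/250 = 0.412 → 0.412

0.412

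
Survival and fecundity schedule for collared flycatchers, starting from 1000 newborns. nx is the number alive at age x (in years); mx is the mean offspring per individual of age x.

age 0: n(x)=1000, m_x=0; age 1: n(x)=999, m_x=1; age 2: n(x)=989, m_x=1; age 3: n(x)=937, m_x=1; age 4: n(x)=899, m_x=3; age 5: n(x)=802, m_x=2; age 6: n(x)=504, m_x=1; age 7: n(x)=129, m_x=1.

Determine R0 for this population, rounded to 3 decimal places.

7.859

lx = nx/n0 = nx/1000: 1, 0.999, 0.989, 0.937, 0.899, 0.802, 0.504, 0.129
lx·mx by age: 0, 0.999, 0.989, 0.937, 2.697, 1.604, 0.504, 0.129
R0 = Σ lx·mx = 7.859 → 7.859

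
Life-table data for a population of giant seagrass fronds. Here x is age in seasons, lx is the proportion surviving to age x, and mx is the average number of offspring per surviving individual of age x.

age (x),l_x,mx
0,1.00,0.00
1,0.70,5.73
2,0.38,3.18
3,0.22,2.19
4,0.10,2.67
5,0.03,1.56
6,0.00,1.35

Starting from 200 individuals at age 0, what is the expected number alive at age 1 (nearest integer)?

Expected survivors = N0 · l_1 = 200 × 0.70 = 140 → 140

140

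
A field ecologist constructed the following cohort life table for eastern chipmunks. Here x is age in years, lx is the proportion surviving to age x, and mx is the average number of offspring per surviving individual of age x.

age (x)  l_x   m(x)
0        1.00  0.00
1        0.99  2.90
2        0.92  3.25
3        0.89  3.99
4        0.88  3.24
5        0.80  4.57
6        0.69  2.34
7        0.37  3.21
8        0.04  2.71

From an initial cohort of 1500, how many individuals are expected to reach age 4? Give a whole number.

1320

Expected survivors = N0 · l_4 = 1500 × 0.88 = 1320 → 1320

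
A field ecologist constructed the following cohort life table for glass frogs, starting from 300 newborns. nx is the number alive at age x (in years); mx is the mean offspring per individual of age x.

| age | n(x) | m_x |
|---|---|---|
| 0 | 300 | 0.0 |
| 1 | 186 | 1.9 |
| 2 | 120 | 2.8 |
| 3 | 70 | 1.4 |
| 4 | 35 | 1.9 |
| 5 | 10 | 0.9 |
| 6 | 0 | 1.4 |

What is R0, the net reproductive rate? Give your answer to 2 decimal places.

2.88

lx = nx/n0 = nx/300: 1, 0.62, 0.4, 0.23333…, 0.11667…, 0.03333…, 0
lx·mx by age: 0, 1.178, 1.12, 0.326667…, 0.221667…, 0.03…, 0
R0 = Σ lx·mx = 2.876333… → 2.88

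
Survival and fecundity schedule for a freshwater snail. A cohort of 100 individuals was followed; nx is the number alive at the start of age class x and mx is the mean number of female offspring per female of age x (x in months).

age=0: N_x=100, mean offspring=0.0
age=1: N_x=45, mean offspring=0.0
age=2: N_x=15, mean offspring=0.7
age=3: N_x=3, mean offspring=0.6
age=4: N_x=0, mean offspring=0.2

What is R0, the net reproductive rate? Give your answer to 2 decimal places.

lx = nx/n0 = nx/100: 1, 0.45, 0.15, 0.03, 0
lx·mx by age: 0, 0, 0.105, 0.018, 0
R0 = Σ lx·mx = 0.123 → 0.12

0.12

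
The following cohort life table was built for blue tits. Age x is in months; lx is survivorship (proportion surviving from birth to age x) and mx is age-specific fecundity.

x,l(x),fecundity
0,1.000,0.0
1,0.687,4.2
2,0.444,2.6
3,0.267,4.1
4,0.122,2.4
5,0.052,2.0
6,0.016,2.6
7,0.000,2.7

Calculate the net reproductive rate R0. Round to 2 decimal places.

lx·mx by age: 0, 2.8854, 1.1544, 1.0947, 0.2928, 0.104, 0.0416, 0
R0 = Σ lx·mx = 5.5729 → 5.57

5.57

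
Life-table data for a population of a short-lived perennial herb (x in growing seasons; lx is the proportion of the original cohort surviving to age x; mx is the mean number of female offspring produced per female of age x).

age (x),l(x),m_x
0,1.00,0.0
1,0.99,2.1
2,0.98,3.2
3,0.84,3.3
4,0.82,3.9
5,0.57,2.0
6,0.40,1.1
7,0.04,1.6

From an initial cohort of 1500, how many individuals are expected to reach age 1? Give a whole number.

Expected survivors = N0 · l_1 = 1500 × 0.99 = 1485 → 1485

1485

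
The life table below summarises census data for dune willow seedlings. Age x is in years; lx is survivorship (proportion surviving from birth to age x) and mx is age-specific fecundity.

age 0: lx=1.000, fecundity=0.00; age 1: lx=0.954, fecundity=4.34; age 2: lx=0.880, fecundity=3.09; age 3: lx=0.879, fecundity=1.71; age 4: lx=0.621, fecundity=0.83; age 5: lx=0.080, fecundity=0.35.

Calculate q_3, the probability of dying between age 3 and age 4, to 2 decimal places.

q_3 = (l_3 − l_4) / l_3 = (0.879 − 0.621) / 0.879
     = 0.258 / 0.879 = 0.293515… → 0.29

0.29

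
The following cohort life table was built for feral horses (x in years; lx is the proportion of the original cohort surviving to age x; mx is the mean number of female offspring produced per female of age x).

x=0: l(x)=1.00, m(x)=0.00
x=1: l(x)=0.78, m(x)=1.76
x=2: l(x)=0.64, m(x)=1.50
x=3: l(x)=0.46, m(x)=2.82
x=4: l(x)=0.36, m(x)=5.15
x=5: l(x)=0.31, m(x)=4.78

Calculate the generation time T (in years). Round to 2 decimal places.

3.16

lx·mx: 0, 1.3728, 0.96, 1.2972, 1.854, 1.4818 → R0 = 6.9658
x·lx·mx: 0, 1.3728, 1.92, 3.8916, 7.416, 7.409 → Σ = 22.0094
T = 22.0094 / 6.9658 = 3.159637… → 3.16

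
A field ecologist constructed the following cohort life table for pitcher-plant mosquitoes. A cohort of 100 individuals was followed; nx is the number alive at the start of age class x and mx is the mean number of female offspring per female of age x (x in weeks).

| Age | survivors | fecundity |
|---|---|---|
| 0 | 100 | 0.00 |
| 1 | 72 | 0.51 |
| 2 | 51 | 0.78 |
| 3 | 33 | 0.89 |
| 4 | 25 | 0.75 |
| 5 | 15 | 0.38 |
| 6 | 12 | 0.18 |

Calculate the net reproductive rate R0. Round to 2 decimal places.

1.32

lx = nx/n0 = nx/100: 1, 0.72, 0.51, 0.33, 0.25, 0.15, 0.12
lx·mx by age: 0, 0.3672, 0.3978, 0.2937, 0.1875, 0.057, 0.0216
R0 = Σ lx·mx = 1.3248 → 1.32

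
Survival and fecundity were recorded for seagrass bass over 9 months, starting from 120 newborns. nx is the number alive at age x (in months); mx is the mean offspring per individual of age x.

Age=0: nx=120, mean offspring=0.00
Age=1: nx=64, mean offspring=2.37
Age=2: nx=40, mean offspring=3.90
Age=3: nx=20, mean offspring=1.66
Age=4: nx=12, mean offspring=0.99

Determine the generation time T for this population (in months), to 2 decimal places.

1.73

lx = nx/n0 = nx/120: 1, 0.53333…, 0.33333…, 0.16667…, 0.1
lx·mx: 0, 1.264…, 1.3…, 0.276667…, 0.099 → R0 = 2.939667…
x·lx·mx: 0, 1.264…, 2.6…, 0.83…, 0.396 → Σ = 5.09…
T = 5.09… / 2.939667… = 1.731489… → 1.73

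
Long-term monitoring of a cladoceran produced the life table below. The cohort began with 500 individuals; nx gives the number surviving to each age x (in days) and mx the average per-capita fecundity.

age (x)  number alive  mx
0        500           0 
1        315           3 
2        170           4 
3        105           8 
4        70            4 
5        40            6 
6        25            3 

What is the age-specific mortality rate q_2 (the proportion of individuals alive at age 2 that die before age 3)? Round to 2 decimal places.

lx = nx/n0 = nx/500: 1, 0.63, 0.34, 0.21, 0.14, 0.08, 0.05
q_2 = (l_2 − l_3) / l_2 = (0.34 − 0.21) / 0.34
     = 0.13 / 0.34 = 0.382353… → 0.38

0.38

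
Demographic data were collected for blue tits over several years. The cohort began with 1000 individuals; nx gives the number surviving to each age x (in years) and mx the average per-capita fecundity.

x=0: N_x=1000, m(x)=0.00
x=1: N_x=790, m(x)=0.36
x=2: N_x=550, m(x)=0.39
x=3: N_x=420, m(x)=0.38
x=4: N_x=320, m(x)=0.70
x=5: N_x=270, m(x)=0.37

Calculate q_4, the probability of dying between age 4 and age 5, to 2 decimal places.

0.16

lx = nx/n0 = nx/1000: 1, 0.79, 0.55, 0.42, 0.32, 0.27
q_4 = (l_4 − l_5) / l_4 = (0.32 − 0.27) / 0.32
     = 0.05 / 0.32 = 0.15625 → 0.16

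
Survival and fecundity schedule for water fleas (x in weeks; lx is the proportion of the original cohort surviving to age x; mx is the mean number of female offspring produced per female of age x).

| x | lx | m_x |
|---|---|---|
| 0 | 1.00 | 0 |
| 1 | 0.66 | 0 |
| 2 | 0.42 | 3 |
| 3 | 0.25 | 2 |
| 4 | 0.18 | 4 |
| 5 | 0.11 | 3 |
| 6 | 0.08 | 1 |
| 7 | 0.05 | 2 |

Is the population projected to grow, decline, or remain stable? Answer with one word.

growing

R0 = Σ lx·mx = 0 + 0 + 1.26 + 0.5 + 0.72 + 0.33 + 0.08 + 0.1 = 2.99
R0 > 1, so the population is growing.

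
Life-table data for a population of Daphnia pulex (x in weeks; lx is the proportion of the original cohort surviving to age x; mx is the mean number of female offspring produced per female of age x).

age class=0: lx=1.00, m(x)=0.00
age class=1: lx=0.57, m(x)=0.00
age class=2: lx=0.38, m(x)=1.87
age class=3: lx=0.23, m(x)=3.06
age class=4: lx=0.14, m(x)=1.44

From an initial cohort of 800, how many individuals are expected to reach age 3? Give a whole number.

184

Expected survivors = N0 · l_3 = 800 × 0.23 = 184 → 184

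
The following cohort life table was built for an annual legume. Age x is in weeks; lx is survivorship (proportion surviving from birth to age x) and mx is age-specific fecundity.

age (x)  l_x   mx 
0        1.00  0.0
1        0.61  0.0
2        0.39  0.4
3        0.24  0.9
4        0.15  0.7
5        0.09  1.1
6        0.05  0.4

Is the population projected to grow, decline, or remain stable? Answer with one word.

R0 = Σ lx·mx = 0 + 0 + 0.156 + 0.216 + 0.105 + 0.099 + 0.02 = 0.596
R0 < 1, so the population is declining.

declining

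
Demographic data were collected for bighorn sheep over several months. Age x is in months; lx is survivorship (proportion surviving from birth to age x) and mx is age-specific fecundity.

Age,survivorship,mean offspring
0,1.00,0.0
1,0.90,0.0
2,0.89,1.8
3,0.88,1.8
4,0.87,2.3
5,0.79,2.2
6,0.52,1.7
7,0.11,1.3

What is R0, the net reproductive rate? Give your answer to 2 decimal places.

lx·mx by age: 0, 0, 1.602, 1.584, 2.001, 1.738, 0.884, 0.143
R0 = Σ lx·mx = 7.952 → 7.95

7.95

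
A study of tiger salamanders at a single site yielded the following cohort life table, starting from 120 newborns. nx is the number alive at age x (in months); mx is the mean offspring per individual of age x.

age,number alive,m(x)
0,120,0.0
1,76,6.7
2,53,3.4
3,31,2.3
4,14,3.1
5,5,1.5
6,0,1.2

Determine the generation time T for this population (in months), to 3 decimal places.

lx = nx/n0 = nx/120: 1, 0.63333…, 0.44167…, 0.25833…, 0.11667…, 0.04167…, 0
lx·mx: 0, 4.243333…, 1.501667…, 0.594167…, 0.361667…, 0.0625…, 0 → R0 = 6.763333…
x·lx·mx: 0, 4.243333…, 3.003333…, 1.7825…, 1.446667…, 0.3125…, 0 → Σ = 10.788333…
T = 10.788333… / 6.763333… = 1.595121… → 1.595

1.595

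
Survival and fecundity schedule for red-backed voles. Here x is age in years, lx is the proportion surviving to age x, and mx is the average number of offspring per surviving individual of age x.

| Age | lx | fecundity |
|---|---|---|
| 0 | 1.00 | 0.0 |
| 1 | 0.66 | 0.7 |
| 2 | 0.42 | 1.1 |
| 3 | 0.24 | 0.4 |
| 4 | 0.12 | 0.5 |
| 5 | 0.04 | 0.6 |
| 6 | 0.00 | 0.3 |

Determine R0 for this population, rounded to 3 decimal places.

lx·mx by age: 0, 0.462, 0.462, 0.096, 0.06, 0.024, 0
R0 = Σ lx·mx = 1.104 → 1.104

1.104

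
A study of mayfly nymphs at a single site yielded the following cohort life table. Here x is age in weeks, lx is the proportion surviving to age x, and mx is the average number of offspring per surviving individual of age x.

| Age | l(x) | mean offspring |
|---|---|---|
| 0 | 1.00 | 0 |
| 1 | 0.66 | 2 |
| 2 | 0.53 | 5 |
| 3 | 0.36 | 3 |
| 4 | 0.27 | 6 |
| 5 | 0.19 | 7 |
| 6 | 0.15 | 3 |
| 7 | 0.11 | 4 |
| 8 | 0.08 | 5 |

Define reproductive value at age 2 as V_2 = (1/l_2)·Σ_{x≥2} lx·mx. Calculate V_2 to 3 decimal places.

15.038

lx·mx for x ≥ 2: 2.65, 1.08, 1.62, 1.33, 0.45, 0.44, 0.4 → sum = 7.97
V_2 = 7.97 / l_2 = 7.97 / 0.53 = 15.037736… → 15.038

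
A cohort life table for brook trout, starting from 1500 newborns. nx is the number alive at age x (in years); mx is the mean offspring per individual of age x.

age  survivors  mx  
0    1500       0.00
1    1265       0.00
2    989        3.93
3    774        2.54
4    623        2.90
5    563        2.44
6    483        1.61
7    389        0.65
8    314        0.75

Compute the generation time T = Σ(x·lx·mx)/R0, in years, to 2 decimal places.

3.50

lx = nx/n0 = nx/1500: 1, 0.84333…, 0.65933…, 0.516, 0.41533…, 0.37533…, 0.322, 0.25933…, 0.20933…
lx·mx: 0, 0, 2.59118…, 1.31064, 1.204467…, 0.915813…, 0.51842, 0.168567…, 0.157… → R0 = 6.866087…
x·lx·mx: 0, 0, 5.18236…, 3.93192, 4.817867…, 4.579067…, 3.11052, 1.179967…, 1.256… → Σ = 24.0577…
T = 24.0577… / 6.866087… = 3.503844… → 3.50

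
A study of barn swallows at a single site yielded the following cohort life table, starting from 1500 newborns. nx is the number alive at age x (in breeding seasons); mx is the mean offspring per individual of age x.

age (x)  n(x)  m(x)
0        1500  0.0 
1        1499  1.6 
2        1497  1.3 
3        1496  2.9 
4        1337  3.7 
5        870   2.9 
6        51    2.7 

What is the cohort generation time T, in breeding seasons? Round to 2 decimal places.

lx = nx/n0 = nx/1500: 1, 0.99933…, 0.998, 0.99733…, 0.89133…, 0.58, 0.034
lx·mx: 0, 1.598933…, 1.2974, 2.892267…, 3.297933…, 1.682, 0.0918 → R0 = 10.860333…
x·lx·mx: 0, 1.598933…, 2.5948, 8.6768…, 13.191733…, 8.41, 0.5508 → Σ = 35.023067…
T = 35.023067… / 10.860333… = 3.224861… → 3.22

3.22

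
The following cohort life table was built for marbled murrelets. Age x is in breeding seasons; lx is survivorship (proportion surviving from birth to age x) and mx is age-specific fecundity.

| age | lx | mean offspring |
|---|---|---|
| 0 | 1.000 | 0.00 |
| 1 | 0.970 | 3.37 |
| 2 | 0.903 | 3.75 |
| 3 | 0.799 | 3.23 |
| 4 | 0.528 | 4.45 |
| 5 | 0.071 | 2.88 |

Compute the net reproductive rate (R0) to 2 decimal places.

lx·mx by age: 0, 3.2689, 3.38625, 2.58077, 2.3496, 0.20448
R0 = Σ lx·mx = 11.79 → 11.79

11.79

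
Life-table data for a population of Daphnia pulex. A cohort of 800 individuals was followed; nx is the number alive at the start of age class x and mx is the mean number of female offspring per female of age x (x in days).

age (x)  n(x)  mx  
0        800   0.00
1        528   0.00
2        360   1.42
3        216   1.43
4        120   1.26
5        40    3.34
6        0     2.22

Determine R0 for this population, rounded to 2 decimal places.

1.38

lx = nx/n0 = nx/800: 1, 0.66, 0.45, 0.27, 0.15, 0.05, 0
lx·mx by age: 0, 0, 0.639, 0.3861, 0.189, 0.167, 0
R0 = Σ lx·mx = 1.3811 → 1.38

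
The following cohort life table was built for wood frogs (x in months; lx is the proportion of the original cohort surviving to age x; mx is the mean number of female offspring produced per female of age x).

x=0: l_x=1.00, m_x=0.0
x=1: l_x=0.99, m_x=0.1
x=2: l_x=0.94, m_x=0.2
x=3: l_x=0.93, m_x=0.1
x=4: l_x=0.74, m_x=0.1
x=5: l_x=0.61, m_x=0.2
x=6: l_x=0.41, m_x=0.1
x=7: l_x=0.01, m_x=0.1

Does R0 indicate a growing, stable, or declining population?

declining

R0 = Σ lx·mx = 0 + 0.099 + 0.188 + 0.093 + 0.074 + 0.122 + 0.041 + 0.001 = 0.618
R0 < 1, so the population is declining.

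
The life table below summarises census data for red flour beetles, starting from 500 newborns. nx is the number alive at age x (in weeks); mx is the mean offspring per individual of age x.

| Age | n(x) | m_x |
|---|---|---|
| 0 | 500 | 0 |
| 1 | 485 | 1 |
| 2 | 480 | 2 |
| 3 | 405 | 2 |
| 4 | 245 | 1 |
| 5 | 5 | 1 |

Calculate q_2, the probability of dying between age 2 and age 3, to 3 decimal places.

0.156

lx = nx/n0 = nx/500: 1, 0.97, 0.96, 0.81, 0.49, 0.01
q_2 = (l_2 − l_3) / l_2 = (0.96 − 0.81) / 0.96
     = 0.15 / 0.96 = 0.15625 → 0.156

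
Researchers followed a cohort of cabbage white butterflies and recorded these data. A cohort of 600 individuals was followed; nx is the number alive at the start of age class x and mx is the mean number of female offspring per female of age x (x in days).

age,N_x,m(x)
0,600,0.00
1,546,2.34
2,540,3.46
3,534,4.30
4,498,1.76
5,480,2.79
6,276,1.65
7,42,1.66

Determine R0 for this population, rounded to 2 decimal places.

lx = nx/n0 = nx/600: 1, 0.91, 0.9, 0.89, 0.83, 0.8, 0.46, 0.07
lx·mx by age: 0, 2.1294, 3.114, 3.827, 1.4608, 2.232, 0.759, 0.1162
R0 = Σ lx·mx = 13.6384 → 13.64

13.64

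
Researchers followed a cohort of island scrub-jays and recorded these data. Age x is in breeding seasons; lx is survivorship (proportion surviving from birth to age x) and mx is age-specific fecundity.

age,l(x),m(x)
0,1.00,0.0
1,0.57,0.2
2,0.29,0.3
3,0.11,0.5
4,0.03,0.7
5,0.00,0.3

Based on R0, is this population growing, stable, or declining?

R0 = Σ lx·mx = 0 + 0.114 + 0.087 + 0.055 + 0.021 + 0 = 0.277
R0 < 1, so the population is declining.

declining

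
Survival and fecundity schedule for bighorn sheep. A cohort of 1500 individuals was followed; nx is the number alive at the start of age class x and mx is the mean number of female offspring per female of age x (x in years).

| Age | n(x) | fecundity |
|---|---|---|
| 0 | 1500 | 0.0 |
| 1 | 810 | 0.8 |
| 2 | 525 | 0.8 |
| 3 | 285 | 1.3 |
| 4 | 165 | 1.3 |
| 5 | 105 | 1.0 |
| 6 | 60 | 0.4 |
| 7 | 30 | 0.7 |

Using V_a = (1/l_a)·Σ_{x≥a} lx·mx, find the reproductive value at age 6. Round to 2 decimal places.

0.75

lx = nx/n0 = nx/1500: 1, 0.54, 0.35, 0.19, 0.11, 0.07, 0.04, 0.02
lx·mx for x ≥ 6: 0.016, 0.014 → sum = 0.03
V_6 = 0.03 / l_6 = 0.03 / 0.04 = 0.75 → 0.75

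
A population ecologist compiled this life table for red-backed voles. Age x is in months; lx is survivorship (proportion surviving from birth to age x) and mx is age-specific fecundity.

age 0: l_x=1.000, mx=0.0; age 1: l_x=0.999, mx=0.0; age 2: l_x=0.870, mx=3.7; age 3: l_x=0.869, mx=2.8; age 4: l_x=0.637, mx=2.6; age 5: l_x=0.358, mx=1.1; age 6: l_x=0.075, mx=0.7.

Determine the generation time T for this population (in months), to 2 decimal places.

lx·mx: 0, 0, 3.219, 2.4332, 1.6562, 0.3938, 0.0525 → R0 = 7.7547
x·lx·mx: 0, 0, 6.438, 7.2996, 6.6248, 1.969, 0.315 → Σ = 22.6464
T = 22.6464 / 7.7547 = 2.920345… → 2.92

2.92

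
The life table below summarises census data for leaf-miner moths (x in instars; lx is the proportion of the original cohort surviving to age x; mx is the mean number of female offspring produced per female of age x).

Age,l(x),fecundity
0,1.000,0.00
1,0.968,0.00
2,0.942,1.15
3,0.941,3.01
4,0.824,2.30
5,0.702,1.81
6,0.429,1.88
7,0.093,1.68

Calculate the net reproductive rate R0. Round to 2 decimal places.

lx·mx by age: 0, 0, 1.0833, 2.83241, 1.8952, 1.27062, 0.80652, 0.15624
R0 = Σ lx·mx = 8.04429 → 8.04

8.04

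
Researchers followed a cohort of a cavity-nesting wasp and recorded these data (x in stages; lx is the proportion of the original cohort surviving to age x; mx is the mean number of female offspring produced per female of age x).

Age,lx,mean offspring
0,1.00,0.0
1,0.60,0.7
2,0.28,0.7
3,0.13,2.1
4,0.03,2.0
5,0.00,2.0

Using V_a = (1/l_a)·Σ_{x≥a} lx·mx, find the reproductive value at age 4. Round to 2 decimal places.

lx·mx for x ≥ 4: 0.06, 0 → sum = 0.06
V_4 = 0.06 / l_4 = 0.06 / 0.03 = 2 → 2.00

2.00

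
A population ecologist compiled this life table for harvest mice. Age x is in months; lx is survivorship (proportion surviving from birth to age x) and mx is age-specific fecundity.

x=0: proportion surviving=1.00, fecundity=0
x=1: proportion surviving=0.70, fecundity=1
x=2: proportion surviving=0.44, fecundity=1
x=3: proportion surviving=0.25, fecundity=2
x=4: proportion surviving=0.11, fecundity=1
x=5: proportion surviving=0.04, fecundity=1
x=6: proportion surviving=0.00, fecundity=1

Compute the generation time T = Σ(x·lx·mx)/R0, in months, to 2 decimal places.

2.08

lx·mx: 0, 0.7, 0.44, 0.5, 0.11, 0.04, 0 → R0 = 1.79
x·lx·mx: 0, 0.7, 0.88, 1.5, 0.44, 0.2, 0 → Σ = 3.72
T = 3.72 / 1.79 = 2.078212… → 2.08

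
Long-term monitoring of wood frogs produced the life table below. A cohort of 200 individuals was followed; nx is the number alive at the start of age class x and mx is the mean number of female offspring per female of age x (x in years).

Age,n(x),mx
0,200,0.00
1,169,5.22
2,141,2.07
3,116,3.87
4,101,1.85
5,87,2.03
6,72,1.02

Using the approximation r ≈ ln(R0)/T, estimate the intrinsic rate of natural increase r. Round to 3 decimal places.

0.984

lx = nx/n0 = nx/200: 1, 0.845, 0.705, 0.58, 0.505, 0.435, 0.36
R0 = Σ lx·mx = 0 + 4.4109 + 1.45935 + 2.2446 + 0.93425 + 0.88305 + 0.3672 = 10.29935
Σ x·lx·mx = 24.41885; T = 24.41885/10.29935 = 2.37091…
r ≈ ln(R0)/T = ln(10.29935)/2.37091… = 0.98362… → 0.984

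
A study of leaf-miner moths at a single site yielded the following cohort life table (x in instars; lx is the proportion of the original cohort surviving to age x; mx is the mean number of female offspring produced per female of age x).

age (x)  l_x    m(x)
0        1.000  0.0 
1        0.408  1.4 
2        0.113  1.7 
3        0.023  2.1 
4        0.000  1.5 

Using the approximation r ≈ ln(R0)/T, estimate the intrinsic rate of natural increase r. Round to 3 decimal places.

-0.154

R0 = Σ lx·mx = 0 + 0.5712 + 0.1921 + 0.0483 + 0 = 0.8116
Σ x·lx·mx = 1.1003; T = 1.1003/0.8116 = 1.35572…
r ≈ ln(R0)/T = ln(0.8116)/1.35572… = -0.15398… → -0.154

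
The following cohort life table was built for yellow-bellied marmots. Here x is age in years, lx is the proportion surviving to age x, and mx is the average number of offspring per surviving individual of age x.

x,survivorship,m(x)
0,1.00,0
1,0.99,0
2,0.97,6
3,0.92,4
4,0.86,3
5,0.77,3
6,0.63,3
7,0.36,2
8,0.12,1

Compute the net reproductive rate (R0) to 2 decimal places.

17.12

lx·mx by age: 0, 0, 5.82, 3.68, 2.58, 2.31, 1.89, 0.72, 0.12
R0 = Σ lx·mx = 17.12 → 17.12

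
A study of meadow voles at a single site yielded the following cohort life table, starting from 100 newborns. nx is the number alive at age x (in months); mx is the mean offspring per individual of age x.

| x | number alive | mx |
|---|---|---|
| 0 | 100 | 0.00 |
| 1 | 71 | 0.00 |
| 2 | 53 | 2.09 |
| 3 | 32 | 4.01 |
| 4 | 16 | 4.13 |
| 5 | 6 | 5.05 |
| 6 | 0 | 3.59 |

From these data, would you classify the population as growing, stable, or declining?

lx = nx/n0 = nx/100: 1, 0.71, 0.53, 0.32, 0.16, 0.06, 0
R0 = Σ lx·mx = 0 + 0 + 1.1077 + 1.2832 + 0.6608 + 0.303 + 0 = 3.3547
R0 > 1, so the population is growing.

growing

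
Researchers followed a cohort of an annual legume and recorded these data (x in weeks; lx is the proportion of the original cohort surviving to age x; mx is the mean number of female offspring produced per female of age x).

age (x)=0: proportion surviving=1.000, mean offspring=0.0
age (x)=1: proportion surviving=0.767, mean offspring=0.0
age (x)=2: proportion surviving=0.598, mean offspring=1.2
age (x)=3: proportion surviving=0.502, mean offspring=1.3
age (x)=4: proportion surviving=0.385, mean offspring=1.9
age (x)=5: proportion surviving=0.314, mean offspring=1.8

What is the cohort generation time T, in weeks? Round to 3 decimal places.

lx·mx: 0, 0, 0.7176, 0.6526, 0.7315, 0.5652 → R0 = 2.6669
x·lx·mx: 0, 0, 1.4352, 1.9578, 2.926, 2.826 → Σ = 9.145
T = 9.145 / 2.6669 = 3.429075… → 3.429

3.429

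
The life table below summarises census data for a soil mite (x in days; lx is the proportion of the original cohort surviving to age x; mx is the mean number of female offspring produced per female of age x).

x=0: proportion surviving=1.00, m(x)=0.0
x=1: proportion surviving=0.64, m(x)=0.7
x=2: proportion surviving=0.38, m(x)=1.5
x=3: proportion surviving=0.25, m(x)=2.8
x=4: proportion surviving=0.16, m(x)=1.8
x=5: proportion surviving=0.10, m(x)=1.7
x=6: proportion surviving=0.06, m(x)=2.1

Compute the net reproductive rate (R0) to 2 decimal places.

2.30

lx·mx by age: 0, 0.448, 0.57, 0.7, 0.288, 0.17, 0.126
R0 = Σ lx·mx = 2.302 → 2.30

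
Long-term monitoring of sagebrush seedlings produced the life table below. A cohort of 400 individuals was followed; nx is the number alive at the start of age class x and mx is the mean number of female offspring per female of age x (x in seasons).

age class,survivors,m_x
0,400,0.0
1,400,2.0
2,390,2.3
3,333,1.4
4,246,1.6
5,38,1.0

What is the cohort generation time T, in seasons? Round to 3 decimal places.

2.219

lx = nx/n0 = nx/400: 1, 1, 0.975, 0.8325, 0.615, 0.095
lx·mx: 0, 2, 2.2425, 1.1655, 0.984, 0.095 → R0 = 6.487
x·lx·mx: 0, 2, 4.485, 3.4965, 3.936, 0.475 → Σ = 14.3925
T = 14.3925 / 6.487 = 2.218668… → 2.219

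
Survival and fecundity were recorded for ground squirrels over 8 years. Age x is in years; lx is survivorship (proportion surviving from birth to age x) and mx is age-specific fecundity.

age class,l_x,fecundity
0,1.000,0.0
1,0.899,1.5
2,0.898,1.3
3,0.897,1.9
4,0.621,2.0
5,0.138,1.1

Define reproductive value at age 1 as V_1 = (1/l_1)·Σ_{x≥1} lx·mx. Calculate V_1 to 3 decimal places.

lx·mx for x ≥ 1: 1.3485, 1.1674, 1.7043, 1.242, 0.1518 → sum = 5.614
V_1 = 5.614 / l_1 = 5.614 / 0.899 = 6.244716… → 6.245

6.245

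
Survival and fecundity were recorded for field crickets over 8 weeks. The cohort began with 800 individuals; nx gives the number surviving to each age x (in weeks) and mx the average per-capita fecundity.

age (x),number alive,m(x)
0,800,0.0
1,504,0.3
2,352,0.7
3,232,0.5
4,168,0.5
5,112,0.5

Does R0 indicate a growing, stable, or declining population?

lx = nx/n0 = nx/800: 1, 0.63, 0.44, 0.29, 0.21, 0.14
R0 = Σ lx·mx = 0 + 0.189 + 0.308 + 0.145 + 0.105 + 0.07 = 0.817
R0 < 1, so the population is declining.

declining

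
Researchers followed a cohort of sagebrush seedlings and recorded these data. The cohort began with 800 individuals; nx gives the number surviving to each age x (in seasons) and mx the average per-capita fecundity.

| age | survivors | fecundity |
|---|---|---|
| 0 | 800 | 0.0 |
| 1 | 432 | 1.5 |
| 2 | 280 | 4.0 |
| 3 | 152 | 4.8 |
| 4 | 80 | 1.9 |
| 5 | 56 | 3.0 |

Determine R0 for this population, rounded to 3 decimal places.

3.522

lx = nx/n0 = nx/800: 1, 0.54, 0.35, 0.19, 0.1, 0.07
lx·mx by age: 0, 0.81, 1.4, 0.912, 0.19, 0.21
R0 = Σ lx·mx = 3.522 → 3.522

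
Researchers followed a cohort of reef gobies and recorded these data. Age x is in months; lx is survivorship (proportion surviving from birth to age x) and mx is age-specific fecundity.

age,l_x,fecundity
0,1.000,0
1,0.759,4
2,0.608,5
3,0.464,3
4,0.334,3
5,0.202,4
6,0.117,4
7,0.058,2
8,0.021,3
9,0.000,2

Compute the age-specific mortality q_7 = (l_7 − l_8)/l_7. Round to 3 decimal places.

0.638

q_7 = (l_7 − l_8) / l_7 = (0.058 − 0.021) / 0.058
     = 0.037 / 0.058 = 0.637931… → 0.638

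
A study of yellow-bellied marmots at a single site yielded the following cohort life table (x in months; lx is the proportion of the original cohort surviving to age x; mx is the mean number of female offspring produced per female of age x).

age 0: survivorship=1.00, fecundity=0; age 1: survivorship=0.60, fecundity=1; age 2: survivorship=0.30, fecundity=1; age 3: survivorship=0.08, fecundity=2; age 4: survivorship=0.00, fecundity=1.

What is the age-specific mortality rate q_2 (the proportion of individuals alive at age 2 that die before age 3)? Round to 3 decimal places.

q_2 = (l_2 − l_3) / l_2 = (0.3 − 0.08) / 0.3
     = 0.22 / 0.3 = 0.733333… → 0.733

0.733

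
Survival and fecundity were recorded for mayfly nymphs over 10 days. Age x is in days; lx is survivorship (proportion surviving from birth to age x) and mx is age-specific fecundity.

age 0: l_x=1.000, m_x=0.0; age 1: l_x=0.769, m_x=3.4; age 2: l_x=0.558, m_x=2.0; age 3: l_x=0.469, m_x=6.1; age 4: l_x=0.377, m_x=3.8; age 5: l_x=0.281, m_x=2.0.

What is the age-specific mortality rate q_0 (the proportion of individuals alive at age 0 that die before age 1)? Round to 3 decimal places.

q_0 = (l_0 − l_1) / l_0 = (1 − 0.769) / 1
     = 0.231 / 1 = 0.231 → 0.231

0.231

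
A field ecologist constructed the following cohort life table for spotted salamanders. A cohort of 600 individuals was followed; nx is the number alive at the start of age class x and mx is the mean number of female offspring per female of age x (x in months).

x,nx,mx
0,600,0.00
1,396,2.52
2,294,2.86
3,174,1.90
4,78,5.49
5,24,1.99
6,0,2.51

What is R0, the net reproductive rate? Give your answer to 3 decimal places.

lx = nx/n0 = nx/600: 1, 0.66, 0.49, 0.29, 0.13, 0.04, 0
lx·mx by age: 0, 1.6632, 1.4014, 0.551, 0.7137, 0.0796, 0
R0 = Σ lx·mx = 4.4089 → 4.409

4.409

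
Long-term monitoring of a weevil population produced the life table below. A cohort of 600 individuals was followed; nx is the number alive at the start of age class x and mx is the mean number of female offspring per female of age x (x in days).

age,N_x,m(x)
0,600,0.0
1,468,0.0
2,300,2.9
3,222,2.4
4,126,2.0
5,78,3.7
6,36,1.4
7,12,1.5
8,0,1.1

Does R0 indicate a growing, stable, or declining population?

growing

lx = nx/n0 = nx/600: 1, 0.78, 0.5, 0.37, 0.21, 0.13, 0.06, 0.02, 0
R0 = Σ lx·mx = 0 + 0 + 1.45 + 0.888 + 0.42 + 0.481 + 0.084 + 0.03 + 0 = 3.353
R0 > 1, so the population is growing.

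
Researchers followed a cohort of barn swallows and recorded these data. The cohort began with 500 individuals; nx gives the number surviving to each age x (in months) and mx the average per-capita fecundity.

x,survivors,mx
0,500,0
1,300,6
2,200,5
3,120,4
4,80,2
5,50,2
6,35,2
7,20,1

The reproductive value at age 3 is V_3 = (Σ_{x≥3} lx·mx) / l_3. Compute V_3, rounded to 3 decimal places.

lx = nx/n0 = nx/500: 1, 0.6, 0.4, 0.24, 0.16, 0.1, 0.07, 0.04
lx·mx for x ≥ 3: 0.96, 0.32, 0.2, 0.14, 0.04 → sum = 1.66
V_3 = 1.66 / l_3 = 1.66 / 0.24 = 6.916667… → 6.917

6.917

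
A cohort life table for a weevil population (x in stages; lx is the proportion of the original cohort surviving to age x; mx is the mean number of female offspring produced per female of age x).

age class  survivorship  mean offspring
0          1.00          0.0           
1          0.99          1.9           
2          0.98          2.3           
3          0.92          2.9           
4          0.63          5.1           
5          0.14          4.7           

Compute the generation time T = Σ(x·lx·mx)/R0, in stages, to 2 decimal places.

2.86

lx·mx: 0, 1.881, 2.254, 2.668, 3.213, 0.658 → R0 = 10.674
x·lx·mx: 0, 1.881, 4.508, 8.004, 12.852, 3.29 → Σ = 30.535
T = 30.535 / 10.674 = 2.86069… → 2.86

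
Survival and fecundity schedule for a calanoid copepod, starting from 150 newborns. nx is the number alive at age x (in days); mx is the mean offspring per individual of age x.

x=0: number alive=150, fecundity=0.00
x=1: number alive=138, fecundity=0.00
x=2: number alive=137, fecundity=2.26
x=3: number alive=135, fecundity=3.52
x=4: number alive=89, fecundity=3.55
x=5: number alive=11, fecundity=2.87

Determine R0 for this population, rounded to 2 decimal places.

lx = nx/n0 = nx/150: 1, 0.92, 0.91333…, 0.9, 0.59333…, 0.07333…
lx·mx by age: 0, 0, 2.064133…, 3.168, 2.106333…, 0.210467…
R0 = Σ lx·mx = 7.548933… → 7.55

7.55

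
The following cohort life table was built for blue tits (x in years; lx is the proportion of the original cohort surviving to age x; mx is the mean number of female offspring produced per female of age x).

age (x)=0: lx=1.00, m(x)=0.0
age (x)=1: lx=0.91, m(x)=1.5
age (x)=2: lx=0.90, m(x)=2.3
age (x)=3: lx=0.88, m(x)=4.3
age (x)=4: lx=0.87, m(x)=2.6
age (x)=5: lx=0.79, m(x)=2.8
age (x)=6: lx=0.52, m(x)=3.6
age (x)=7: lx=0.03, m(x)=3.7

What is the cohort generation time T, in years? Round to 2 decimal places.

3.58

lx·mx: 0, 1.365, 2.07, 3.784, 2.262, 2.212, 1.872, 0.111 → R0 = 13.676
x·lx·mx: 0, 1.365, 4.14, 11.352, 9.048, 11.06, 11.232, 0.777 → Σ = 48.974
T = 48.974 / 13.676 = 3.581018… → 3.58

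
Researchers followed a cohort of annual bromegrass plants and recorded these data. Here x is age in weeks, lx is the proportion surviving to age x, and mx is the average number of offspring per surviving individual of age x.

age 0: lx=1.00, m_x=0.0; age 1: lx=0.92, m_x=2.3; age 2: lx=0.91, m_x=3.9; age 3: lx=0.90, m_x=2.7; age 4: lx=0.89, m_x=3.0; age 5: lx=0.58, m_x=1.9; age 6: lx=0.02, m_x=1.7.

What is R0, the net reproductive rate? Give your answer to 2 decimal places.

11.90

lx·mx by age: 0, 2.116, 3.549, 2.43, 2.67, 1.102, 0.034
R0 = Σ lx·mx = 11.901 → 11.90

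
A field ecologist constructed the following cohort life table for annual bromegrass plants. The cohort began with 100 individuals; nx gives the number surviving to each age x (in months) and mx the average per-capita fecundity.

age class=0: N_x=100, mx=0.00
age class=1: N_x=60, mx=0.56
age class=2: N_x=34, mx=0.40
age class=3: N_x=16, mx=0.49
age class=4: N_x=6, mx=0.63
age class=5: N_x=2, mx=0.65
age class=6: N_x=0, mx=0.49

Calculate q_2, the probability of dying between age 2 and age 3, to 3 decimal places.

lx = nx/n0 = nx/100: 1, 0.6, 0.34, 0.16, 0.06, 0.02, 0
q_2 = (l_2 − l_3) / l_2 = (0.34 − 0.16) / 0.34
     = 0.18 / 0.34 = 0.529412… → 0.529

0.529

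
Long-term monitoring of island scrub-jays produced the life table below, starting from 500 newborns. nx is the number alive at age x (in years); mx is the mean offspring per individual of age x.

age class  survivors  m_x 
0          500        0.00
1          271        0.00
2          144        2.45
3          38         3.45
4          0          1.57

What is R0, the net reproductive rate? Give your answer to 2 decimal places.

0.97

lx = nx/n0 = nx/500: 1, 0.542, 0.288, 0.076, 0
lx·mx by age: 0, 0, 0.7056, 0.2622, 0
R0 = Σ lx·mx = 0.9678 → 0.97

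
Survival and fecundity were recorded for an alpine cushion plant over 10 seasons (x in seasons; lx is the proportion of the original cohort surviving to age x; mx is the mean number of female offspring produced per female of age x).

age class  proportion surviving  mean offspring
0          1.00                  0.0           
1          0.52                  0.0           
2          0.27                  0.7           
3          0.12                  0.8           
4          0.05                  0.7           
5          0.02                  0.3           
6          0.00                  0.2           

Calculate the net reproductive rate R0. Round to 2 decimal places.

lx·mx by age: 0, 0, 0.189, 0.096, 0.035, 0.006, 0
R0 = Σ lx·mx = 0.326 → 0.33

0.33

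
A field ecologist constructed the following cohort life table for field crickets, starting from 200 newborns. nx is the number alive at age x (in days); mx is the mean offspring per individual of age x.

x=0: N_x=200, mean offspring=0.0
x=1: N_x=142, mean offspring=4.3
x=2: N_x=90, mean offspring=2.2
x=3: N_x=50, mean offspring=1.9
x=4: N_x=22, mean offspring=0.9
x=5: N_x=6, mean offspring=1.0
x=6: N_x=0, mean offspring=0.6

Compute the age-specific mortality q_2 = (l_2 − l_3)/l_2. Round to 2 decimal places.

lx = nx/n0 = nx/200: 1, 0.71, 0.45, 0.25, 0.11, 0.03, 0
q_2 = (l_2 − l_3) / l_2 = (0.45 − 0.25) / 0.45
     = 0.2 / 0.45 = 0.444444… → 0.44

0.44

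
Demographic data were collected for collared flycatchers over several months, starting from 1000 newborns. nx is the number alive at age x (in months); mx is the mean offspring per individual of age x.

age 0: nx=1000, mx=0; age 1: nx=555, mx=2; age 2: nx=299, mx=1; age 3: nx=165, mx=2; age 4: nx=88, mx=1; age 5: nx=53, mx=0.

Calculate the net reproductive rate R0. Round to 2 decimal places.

lx = nx/n0 = nx/1000: 1, 0.555, 0.299, 0.165, 0.088, 0.053
lx·mx by age: 0, 1.11, 0.299, 0.33, 0.088, 0
R0 = Σ lx·mx = 1.827 → 1.83

1.83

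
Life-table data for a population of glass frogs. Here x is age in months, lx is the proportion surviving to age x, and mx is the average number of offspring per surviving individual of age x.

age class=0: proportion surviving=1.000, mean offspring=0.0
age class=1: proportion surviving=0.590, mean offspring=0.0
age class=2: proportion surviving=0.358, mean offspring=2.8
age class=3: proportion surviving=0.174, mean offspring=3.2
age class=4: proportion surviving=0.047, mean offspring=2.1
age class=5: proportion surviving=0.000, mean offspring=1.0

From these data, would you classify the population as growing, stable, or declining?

growing

R0 = Σ lx·mx = 0 + 0 + 1.0024 + 0.5568 + 0.0987 + 0 = 1.6579
R0 > 1, so the population is growing.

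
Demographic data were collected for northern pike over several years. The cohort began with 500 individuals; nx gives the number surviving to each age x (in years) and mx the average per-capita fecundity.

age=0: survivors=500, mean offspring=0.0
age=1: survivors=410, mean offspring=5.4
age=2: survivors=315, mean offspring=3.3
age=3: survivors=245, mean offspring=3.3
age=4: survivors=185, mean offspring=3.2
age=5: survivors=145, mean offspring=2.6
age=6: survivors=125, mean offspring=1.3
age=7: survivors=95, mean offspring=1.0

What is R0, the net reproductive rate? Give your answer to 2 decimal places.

10.58

lx = nx/n0 = nx/500: 1, 0.82, 0.63, 0.49, 0.37, 0.29, 0.25, 0.19
lx·mx by age: 0, 4.428, 2.079, 1.617, 1.184, 0.754, 0.325, 0.19
R0 = Σ lx·mx = 10.577 → 10.58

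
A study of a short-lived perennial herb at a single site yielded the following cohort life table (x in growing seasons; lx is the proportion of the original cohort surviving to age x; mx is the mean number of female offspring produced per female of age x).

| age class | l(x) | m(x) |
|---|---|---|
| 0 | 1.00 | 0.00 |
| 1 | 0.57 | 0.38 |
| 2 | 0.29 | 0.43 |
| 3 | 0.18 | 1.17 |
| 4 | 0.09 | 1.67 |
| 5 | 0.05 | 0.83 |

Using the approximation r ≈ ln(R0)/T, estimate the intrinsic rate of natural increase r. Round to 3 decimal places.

-0.116

R0 = Σ lx·mx = 0 + 0.2166 + 0.1247 + 0.2106 + 0.1503 + 0.0415 = 0.7437
Σ x·lx·mx = 1.9065; T = 1.9065/0.7437 = 2.56353…
r ≈ ln(R0)/T = ln(0.7437)/2.56353… = -0.11551… → -0.116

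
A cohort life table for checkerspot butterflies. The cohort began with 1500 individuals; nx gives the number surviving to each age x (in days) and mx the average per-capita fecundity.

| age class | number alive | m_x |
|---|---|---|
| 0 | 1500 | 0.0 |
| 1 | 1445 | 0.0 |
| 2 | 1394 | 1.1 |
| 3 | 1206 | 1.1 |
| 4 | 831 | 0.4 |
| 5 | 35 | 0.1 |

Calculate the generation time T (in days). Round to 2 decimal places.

lx = nx/n0 = nx/1500: 1, 0.96333…, 0.92933…, 0.804, 0.554, 0.02333…
lx·mx: 0, 0, 1.022267…, 0.8844, 0.2216, 0.002333… → R0 = 2.1306…
x·lx·mx: 0, 0, 2.044533…, 2.6532, 0.8864, 0.011667… → Σ = 5.5958…
T = 5.5958… / 2.1306… = 2.626396… → 2.63

2.63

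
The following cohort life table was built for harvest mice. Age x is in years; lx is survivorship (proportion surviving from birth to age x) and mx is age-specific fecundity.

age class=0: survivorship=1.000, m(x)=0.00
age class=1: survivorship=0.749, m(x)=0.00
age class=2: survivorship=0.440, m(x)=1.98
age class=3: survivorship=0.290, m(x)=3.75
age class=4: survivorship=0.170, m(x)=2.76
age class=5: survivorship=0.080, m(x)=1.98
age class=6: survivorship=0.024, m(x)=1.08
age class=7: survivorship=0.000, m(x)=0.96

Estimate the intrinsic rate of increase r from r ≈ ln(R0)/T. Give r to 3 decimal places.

0.320

R0 = Σ lx·mx = 0 + 0 + 0.8712 + 1.0875 + 0.4692 + 0.1584 + 0.02592 + 0 = 2.61222
Σ x·lx·mx = 7.82922; T = 7.82922/2.61222 = 2.99715…
r ≈ ln(R0)/T = ln(2.61222)/2.99715… = 0.32037… → 0.320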